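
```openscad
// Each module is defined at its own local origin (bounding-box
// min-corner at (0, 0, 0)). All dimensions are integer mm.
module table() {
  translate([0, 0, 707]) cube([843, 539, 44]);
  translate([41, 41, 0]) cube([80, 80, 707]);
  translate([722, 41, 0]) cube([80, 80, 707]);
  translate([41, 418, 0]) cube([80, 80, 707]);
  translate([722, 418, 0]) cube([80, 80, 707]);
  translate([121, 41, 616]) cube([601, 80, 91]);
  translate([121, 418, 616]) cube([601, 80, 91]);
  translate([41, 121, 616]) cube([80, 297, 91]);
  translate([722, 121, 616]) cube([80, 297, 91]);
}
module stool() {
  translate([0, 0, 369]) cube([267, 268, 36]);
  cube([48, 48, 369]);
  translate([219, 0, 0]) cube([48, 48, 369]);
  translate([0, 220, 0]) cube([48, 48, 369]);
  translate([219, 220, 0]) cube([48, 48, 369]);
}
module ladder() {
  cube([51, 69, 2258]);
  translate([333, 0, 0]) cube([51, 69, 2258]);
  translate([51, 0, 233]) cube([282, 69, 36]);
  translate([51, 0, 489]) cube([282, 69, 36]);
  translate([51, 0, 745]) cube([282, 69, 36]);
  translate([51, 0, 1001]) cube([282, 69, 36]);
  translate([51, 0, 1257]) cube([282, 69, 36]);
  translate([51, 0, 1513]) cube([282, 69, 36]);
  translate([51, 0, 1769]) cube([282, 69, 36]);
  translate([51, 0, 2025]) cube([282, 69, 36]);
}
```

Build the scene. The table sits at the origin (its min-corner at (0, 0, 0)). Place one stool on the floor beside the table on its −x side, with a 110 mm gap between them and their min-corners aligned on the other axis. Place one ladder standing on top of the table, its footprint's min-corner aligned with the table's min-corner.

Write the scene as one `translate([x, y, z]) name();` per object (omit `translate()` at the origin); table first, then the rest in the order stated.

table();
translate([-377, 0, 0]) stool();
translate([0, 0, 751]) ladder();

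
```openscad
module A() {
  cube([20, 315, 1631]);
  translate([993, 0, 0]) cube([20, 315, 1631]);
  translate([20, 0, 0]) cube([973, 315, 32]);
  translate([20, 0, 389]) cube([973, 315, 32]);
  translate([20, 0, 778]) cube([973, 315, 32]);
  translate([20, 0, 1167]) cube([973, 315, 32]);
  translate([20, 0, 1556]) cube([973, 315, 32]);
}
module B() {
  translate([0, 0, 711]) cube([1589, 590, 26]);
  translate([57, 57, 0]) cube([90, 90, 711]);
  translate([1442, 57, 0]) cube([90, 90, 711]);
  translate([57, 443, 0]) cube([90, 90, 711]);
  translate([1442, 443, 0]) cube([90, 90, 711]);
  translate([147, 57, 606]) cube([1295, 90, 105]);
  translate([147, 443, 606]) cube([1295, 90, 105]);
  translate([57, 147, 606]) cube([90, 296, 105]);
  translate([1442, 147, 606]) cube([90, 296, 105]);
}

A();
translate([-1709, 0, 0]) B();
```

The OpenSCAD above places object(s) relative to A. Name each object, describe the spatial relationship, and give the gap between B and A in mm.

A is a bookshelf. B is a table. The table is on the floor beside the bookshelf on its −x side. The gap between the table and the bookshelf is 120 mm.

The table's nearest face is 120 mm from the bookshelf's −x face.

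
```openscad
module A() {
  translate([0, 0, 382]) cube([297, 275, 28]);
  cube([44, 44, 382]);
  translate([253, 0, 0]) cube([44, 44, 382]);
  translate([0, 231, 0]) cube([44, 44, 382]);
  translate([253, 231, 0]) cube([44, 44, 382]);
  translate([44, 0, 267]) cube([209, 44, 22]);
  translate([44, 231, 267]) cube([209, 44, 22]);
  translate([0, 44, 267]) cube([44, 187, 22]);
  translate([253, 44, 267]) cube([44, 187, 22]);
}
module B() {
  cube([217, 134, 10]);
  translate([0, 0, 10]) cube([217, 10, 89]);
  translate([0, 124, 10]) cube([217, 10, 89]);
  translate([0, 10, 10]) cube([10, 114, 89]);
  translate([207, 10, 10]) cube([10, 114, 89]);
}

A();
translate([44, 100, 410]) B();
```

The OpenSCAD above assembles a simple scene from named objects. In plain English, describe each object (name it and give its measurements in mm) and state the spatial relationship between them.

A is a four-legged stool. The seat is 297×275 mm, 28 mm thick, top at z = 410 mm. It stands on four square legs, each 44×44 mm in cross-section, from z = 0 to the seat underside, each flush with a corner of the seat. Four stretchers, 44 mm wide and 22 mm tall, connect adjacent legs with their undersides at z = 267 mm, each running between the inner faces of the legs it joins and aligned with the legs' outer faces on the other axis.

B is an open-topped rectangular box: outside dimensions 217×134×99 mm, with a uniform wall and base thickness of 10 mm. The base is a full 217×134 slab on the floor; four walls sit on top of the base. The front and back walls (the −y and +y sides) span the full width; the two side walls fit between them.

The open box is on top of the stool.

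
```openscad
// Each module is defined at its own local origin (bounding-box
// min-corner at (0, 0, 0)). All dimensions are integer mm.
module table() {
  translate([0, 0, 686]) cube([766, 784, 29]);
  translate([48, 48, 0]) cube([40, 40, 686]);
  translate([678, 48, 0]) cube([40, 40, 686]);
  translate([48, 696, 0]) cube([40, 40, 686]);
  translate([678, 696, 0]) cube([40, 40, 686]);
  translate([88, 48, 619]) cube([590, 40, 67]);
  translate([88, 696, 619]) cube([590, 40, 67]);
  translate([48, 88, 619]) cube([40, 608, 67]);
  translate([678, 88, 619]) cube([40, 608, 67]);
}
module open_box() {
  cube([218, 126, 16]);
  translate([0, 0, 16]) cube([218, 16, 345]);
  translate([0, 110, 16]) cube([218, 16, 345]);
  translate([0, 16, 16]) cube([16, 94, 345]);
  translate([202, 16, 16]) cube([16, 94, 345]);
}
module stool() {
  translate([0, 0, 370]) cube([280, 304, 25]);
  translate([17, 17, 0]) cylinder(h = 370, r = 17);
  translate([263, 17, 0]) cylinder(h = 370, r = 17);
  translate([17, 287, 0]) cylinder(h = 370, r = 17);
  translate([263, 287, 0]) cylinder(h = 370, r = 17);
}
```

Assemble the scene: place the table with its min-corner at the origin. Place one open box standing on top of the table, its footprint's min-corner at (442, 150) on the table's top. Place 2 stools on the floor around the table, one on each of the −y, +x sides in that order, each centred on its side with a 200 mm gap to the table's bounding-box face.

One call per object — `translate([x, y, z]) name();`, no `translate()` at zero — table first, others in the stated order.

table();
translate([442, 150, 715]) open_box();
translate([243, -504, 0]) stool();
translate([966, 240, 0]) stool();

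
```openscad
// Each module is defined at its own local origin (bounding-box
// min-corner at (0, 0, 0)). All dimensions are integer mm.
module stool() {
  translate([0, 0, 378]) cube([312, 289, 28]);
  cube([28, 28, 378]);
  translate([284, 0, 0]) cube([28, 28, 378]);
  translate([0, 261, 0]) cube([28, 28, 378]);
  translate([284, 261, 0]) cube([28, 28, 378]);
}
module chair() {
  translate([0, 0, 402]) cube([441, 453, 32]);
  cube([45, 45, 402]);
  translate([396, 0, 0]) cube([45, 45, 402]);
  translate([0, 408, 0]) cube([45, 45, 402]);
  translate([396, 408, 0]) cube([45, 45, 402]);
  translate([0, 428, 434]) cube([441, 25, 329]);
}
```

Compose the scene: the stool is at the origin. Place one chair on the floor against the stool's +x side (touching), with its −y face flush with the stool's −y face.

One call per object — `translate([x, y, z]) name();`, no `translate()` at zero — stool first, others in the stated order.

stool();
translate([312, 0, 0]) chair();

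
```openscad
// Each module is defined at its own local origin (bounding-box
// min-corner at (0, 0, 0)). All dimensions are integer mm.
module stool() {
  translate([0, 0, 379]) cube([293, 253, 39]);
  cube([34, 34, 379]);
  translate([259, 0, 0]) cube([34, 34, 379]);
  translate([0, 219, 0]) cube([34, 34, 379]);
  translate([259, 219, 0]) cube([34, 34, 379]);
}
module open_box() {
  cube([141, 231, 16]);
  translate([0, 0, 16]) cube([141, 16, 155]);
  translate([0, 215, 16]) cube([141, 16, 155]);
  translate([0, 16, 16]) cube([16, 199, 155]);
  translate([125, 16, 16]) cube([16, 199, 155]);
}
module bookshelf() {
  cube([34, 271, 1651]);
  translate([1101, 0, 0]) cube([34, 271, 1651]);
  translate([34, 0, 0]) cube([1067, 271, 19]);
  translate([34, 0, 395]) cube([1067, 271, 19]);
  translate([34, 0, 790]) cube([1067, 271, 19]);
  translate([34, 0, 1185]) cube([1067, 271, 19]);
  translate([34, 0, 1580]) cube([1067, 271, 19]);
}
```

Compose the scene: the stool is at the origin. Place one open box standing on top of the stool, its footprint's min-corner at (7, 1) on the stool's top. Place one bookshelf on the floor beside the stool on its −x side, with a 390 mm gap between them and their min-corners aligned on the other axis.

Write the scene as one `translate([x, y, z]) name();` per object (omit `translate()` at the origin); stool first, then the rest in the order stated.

stool();
translate([7, 1, 418]) open_box();
translate([-1525, 0, 0]) bookshelf();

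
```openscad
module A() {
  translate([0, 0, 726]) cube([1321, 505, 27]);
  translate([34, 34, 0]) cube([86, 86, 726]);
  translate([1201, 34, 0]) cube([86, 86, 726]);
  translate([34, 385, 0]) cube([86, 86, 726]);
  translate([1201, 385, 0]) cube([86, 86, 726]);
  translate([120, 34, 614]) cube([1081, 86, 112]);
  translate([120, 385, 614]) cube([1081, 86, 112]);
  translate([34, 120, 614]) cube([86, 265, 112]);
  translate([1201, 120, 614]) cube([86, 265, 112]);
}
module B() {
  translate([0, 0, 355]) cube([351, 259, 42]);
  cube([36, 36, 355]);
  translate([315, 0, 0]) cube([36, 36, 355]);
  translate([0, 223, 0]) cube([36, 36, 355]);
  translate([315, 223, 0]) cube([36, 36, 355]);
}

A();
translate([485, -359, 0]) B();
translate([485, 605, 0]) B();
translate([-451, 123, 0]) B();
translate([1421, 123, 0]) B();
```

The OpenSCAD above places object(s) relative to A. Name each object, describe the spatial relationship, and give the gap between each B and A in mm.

A is a table. B is a stool. Four stools sit around the table at the −y, +y, −x, +x sides. The gap between each stool and the table is 100 mm.

Each stool's nearest face is 100 mm from the table's bounding box.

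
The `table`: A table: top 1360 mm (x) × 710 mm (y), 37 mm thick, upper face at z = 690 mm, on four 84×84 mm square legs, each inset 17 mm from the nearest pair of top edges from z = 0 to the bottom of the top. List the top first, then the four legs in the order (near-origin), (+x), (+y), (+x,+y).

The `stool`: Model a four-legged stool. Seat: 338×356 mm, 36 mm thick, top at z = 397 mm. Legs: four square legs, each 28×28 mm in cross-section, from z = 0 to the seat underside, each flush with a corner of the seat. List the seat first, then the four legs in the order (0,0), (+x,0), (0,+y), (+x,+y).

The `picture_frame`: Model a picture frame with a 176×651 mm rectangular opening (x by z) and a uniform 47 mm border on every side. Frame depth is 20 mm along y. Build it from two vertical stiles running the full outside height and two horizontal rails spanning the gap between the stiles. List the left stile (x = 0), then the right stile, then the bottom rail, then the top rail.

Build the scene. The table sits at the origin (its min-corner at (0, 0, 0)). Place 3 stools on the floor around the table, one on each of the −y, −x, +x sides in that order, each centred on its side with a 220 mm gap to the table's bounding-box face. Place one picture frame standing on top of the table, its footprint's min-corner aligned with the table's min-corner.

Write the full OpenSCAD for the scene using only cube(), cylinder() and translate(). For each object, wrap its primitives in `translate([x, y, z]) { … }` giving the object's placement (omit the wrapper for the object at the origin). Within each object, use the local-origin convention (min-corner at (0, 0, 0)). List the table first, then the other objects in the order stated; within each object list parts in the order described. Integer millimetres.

translate([0, 0, 653]) cube([1360, 710, 37]);
translate([17, 17, 0]) cube([84, 84, 653]);
translate([1259, 17, 0]) cube([84, 84, 653]);
translate([17, 609, 0]) cube([84, 84, 653]);
translate([1259, 609, 0]) cube([84, 84, 653]);
translate([511, -576, 0]) {
  translate([0, 0, 361]) cube([338, 356, 36]);
  cube([28, 28, 361]);
  translate([310, 0, 0]) cube([28, 28, 361]);
  translate([0, 328, 0]) cube([28, 28, 361]);
  translate([310, 328, 0]) cube([28, 28, 361]);
}
translate([-558, 177, 0]) {
  translate([0, 0, 361]) cube([338, 356, 36]);
  cube([28, 28, 361]);
  translate([310, 0, 0]) cube([28, 28, 361]);
  translate([0, 328, 0]) cube([28, 28, 361]);
  translate([310, 328, 0]) cube([28, 28, 361]);
}
translate([1580, 177, 0]) {
  translate([0, 0, 361]) cube([338, 356, 36]);
  cube([28, 28, 361]);
  translate([310, 0, 0]) cube([28, 28, 361]);
  translate([0, 328, 0]) cube([28, 28, 361]);
  translate([310, 328, 0]) cube([28, 28, 361]);
}
translate([0, 0, 690]) {
  cube([47, 20, 745]);
  translate([223, 0, 0]) cube([47, 20, 745]);
  translate([47, 0, 0]) cube([176, 20, 47]);
  translate([47, 0, 698]) cube([176, 20, 47]);
}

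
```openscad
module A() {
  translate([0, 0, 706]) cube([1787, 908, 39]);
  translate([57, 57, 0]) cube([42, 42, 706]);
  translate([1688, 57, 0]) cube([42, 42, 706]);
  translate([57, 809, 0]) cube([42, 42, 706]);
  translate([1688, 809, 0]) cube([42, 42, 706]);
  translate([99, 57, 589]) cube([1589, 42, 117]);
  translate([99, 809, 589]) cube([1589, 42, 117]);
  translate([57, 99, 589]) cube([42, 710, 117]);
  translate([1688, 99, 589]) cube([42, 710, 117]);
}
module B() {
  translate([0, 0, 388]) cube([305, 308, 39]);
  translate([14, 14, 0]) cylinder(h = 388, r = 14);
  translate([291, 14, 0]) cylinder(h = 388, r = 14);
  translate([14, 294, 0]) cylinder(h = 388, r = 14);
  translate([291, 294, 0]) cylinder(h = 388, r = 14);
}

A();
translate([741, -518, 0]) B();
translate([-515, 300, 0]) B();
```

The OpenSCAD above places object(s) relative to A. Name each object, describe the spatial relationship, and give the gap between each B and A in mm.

A is a table. B is a stool. Two stools sit around the table at the −y, −x sides. The gap between each stool and the table is 210 mm.

Each stool's nearest face is 210 mm from the table's bounding box.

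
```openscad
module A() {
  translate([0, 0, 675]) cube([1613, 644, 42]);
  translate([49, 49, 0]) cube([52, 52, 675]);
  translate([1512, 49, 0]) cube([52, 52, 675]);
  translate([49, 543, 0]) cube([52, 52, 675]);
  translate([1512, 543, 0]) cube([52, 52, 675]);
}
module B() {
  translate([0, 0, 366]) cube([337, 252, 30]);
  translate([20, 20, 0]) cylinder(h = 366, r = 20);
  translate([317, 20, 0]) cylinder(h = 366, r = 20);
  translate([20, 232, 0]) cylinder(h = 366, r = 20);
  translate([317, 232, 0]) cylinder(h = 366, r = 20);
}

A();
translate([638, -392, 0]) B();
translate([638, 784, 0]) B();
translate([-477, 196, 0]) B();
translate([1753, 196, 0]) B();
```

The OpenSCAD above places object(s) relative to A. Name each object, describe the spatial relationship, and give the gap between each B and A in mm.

A is a table. B is a stool. Four stools sit around the table at the −y, +y, −x, +x sides. The gap between each stool and the table is 140 mm.

Each stool's nearest face is 140 mm from the table's bounding box.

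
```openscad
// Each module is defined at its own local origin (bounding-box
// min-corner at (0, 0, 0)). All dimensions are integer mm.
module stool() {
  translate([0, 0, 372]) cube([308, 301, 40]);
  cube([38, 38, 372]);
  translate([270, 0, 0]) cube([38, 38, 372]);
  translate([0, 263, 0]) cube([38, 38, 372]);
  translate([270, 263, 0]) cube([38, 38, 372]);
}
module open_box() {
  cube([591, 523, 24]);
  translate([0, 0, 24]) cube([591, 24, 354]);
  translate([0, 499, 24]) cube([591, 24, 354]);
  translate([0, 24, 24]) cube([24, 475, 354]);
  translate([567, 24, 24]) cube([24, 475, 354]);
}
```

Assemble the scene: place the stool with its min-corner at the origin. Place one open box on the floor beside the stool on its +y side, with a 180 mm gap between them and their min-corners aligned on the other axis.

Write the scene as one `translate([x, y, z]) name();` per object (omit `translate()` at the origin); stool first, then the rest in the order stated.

stool();
translate([0, 481, 0]) open_box();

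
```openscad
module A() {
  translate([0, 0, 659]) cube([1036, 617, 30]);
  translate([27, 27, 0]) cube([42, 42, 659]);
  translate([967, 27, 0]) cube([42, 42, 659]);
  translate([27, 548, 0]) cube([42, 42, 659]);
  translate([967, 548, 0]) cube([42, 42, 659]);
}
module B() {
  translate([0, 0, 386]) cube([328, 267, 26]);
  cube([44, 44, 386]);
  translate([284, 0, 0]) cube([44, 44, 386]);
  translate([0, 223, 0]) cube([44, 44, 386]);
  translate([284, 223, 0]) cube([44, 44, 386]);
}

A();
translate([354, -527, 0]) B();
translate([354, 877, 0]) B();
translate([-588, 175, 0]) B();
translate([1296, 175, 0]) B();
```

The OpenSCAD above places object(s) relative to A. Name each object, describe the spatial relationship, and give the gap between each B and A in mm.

Each stool's nearest face is 260 mm from the table's bounding box.

A is a table. B is a stool. Four stools sit around the table at the −y, +y, −x, +x sides. The gap between each stool and the table is 260 mm.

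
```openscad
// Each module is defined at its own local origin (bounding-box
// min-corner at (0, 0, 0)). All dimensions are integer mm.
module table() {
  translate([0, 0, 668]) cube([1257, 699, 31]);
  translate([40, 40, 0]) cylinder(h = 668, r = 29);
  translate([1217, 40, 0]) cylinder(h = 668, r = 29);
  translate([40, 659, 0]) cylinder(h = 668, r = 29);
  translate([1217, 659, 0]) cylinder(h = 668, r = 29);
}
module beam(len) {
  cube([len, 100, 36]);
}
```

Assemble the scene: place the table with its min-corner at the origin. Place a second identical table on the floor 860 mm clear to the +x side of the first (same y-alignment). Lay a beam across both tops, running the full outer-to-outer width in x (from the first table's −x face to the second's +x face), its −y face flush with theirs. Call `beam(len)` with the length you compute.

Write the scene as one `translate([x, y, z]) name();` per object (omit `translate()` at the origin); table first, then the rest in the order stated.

table();
translate([2117, 0, 0]) table();
translate([0, 0, 699]) beam(3374);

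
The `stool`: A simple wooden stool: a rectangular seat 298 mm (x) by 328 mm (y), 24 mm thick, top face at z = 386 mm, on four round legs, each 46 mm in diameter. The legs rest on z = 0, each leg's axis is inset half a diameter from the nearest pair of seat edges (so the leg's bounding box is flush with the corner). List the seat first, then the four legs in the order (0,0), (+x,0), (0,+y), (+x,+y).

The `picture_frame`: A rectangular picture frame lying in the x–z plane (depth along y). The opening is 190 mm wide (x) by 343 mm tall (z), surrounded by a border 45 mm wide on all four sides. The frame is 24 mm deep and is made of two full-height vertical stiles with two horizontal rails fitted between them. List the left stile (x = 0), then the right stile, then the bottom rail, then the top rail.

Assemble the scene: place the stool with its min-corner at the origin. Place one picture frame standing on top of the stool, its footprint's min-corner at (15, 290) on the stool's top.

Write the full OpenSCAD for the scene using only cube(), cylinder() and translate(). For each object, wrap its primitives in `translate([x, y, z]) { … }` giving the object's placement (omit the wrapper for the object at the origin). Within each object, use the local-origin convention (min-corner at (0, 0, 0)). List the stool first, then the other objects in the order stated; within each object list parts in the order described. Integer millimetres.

translate([0, 0, 362]) cube([298, 328, 24]);
translate([23, 23, 0]) cylinder(h = 362, r = 23);
translate([275, 23, 0]) cylinder(h = 362, r = 23);
translate([23, 305, 0]) cylinder(h = 362, r = 23);
translate([275, 305, 0]) cylinder(h = 362, r = 23);
translate([15, 290, 386]) {
  cube([45, 24, 433]);
  translate([235, 0, 0]) cube([45, 24, 433]);
  translate([45, 0, 0]) cube([190, 24, 45]);
  translate([45, 0, 388]) cube([190, 24, 45]);
}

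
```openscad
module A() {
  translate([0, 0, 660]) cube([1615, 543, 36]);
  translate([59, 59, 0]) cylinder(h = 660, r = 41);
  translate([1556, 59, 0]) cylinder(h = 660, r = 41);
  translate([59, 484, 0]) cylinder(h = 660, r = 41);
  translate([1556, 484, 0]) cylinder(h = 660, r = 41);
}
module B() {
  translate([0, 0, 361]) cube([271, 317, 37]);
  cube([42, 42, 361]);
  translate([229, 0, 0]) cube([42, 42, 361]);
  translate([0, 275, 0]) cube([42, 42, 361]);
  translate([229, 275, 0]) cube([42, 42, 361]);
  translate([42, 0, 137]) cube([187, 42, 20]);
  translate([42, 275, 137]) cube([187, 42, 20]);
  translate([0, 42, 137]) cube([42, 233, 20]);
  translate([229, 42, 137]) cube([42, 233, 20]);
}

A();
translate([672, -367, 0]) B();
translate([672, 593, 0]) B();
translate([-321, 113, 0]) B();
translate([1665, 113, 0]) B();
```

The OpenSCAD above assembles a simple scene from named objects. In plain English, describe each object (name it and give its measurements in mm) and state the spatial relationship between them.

A is a table with a 1615×543 mm rectangular top, 36 mm thick, top surface at z = 696 mm, supported by four round legs of 82 mm diameter, each leg's bounding box inset 18 mm from the nearest pair of top edges, running from the floor.

B is a four-legged stool. The seat is a 271×317×37 mm slab whose top surface is at z = 398 mm; four square legs, each 42×42 mm in cross-section, run from the floor (z = 0) to the underside of the seat, each flush with a corner of the seat. Four stretchers, 42 mm wide and 20 mm tall, connect adjacent legs with their undersides at z = 137 mm, each running between the inner faces of the legs it joins and aligned with the legs' outer faces on the other axis.

Four stools sit around the table at the −y, +y, −x, +x sides.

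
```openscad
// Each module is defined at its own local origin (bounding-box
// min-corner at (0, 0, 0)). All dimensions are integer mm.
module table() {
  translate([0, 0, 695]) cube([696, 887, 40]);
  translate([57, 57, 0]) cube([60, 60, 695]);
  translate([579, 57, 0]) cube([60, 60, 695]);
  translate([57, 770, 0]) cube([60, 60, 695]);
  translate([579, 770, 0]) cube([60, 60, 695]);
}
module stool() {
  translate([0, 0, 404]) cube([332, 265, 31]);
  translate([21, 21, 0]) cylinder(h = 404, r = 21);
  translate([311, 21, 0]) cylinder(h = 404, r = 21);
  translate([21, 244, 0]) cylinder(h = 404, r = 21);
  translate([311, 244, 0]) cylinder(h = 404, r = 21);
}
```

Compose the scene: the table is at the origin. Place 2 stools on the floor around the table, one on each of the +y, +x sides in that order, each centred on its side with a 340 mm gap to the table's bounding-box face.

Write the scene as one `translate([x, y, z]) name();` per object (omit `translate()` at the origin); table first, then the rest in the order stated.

table();
translate([182, 1227, 0]) stool();
translate([1036, 311, 0]) stool();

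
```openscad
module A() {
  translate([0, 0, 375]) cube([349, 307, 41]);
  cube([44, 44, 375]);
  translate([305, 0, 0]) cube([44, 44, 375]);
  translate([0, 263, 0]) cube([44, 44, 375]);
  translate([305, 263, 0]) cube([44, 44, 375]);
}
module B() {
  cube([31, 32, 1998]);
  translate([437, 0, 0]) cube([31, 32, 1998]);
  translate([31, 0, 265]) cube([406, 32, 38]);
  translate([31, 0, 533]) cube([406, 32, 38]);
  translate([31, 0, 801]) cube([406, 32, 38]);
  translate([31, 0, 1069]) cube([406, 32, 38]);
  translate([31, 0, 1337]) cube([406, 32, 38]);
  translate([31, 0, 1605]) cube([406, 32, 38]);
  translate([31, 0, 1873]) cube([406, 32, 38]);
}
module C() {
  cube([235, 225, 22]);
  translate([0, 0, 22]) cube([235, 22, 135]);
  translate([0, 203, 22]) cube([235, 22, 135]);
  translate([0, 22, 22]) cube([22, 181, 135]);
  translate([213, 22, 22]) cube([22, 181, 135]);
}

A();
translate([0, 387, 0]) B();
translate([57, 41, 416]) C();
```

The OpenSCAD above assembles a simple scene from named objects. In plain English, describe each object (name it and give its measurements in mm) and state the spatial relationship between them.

A is a four-legged stool. The seat is a 349×307×41 mm slab whose top surface is at z = 416 mm; four square legs, each 44×44 mm in cross-section, run from the floor (z = 0) to the underside of the seat, each flush with a corner of the seat.

B is a straight ladder. Two 31×32 mm vertical rails, 1998 mm tall, stand 468 mm apart (outside-to-outside) with their front faces coplanar on the −y side. 7 rungs, each 32 mm deep and 38 mm tall, span between the inner faces of the rails, front faces flush with the rails. The lowest rung's underside is at z = 265 mm and rungs are spaced 268 mm apart (underside to underside).

C is an open-topped rectangular box: outside dimensions 235×225×157 mm, with a uniform wall and base thickness of 22 mm. The base is a full 235×225 slab on the floor; four walls sit on top of the base. The front and back walls (the −y and +y sides) span the full width; the two side walls fit between them.

The ladder is on the floor beside the stool on its +y side. The open box is on top of the stool, centred.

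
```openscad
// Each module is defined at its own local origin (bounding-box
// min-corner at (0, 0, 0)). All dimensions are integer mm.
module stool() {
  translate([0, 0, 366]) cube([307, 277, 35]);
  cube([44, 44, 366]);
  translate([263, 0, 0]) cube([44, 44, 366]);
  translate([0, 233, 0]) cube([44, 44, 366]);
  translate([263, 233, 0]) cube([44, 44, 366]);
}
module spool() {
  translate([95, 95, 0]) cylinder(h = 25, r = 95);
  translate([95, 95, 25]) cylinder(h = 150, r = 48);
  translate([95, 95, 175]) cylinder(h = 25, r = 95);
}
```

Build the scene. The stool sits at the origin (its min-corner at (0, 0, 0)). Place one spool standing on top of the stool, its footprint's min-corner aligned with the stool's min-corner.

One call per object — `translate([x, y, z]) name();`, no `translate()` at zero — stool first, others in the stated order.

stool();
translate([0, 0, 401]) spool();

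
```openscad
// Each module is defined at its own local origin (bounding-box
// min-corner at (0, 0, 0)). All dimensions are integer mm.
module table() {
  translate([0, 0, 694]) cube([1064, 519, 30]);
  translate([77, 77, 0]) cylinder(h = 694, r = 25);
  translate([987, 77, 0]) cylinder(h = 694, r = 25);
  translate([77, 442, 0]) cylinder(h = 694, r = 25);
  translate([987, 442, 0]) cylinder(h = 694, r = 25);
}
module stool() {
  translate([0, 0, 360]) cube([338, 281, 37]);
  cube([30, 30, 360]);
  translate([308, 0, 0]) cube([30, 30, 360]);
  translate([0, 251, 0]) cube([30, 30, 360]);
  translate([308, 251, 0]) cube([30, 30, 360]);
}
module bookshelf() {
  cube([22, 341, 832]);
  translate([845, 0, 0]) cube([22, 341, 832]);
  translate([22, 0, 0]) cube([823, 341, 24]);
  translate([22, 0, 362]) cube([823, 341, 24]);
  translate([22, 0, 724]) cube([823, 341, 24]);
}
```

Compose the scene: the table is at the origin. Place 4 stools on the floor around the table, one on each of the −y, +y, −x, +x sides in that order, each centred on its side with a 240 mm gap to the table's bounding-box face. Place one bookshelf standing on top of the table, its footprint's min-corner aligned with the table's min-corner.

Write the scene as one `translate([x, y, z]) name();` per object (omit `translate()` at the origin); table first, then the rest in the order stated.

table();
translate([363, -521, 0]) stool();
translate([363, 759, 0]) stool();
translate([-578, 119, 0]) stool();
translate([1304, 119, 0]) stool();
translate([0, 0, 724]) bookshelf();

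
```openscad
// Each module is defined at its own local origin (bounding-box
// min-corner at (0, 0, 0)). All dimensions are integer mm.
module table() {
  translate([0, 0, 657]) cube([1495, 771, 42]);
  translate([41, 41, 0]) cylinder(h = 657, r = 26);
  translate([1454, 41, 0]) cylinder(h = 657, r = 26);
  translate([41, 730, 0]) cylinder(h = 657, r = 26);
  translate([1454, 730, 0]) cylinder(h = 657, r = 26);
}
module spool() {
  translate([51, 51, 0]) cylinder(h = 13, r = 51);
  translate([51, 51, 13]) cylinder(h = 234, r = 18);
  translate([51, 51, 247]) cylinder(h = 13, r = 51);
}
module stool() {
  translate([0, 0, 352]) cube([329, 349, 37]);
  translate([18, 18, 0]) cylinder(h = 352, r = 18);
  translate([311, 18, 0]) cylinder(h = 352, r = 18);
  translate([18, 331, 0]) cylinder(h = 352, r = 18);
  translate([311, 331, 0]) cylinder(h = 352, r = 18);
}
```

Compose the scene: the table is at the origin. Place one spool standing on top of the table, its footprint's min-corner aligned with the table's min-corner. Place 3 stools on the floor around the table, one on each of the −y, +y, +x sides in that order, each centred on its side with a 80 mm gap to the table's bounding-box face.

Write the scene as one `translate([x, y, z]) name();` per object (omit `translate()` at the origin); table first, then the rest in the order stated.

table();
translate([0, 0, 699]) spool();
translate([583, -429, 0]) stool();
translate([583, 851, 0]) stool();
translate([1575, 211, 0]) stool();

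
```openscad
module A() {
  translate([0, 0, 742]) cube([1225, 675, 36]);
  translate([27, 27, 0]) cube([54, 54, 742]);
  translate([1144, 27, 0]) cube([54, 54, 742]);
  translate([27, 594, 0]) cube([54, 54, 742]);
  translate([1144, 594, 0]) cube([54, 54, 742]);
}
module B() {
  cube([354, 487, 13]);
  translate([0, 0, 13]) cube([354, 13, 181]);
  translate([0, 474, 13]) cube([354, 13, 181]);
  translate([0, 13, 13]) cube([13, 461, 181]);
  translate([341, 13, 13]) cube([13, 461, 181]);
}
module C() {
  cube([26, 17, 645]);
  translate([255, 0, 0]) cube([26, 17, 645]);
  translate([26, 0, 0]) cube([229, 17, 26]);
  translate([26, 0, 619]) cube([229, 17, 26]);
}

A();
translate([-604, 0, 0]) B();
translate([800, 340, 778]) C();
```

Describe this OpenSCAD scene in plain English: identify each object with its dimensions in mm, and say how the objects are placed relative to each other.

A is a rectangular dining table. The top is 1225×675×36 mm with its upper surface at z = 778 mm. It stands on four 54×54 mm square legs, each inset 27 mm from the nearest pair of top edges, running from the floor to the underside of the top.

B is an open storage box with external size 354×487×194 mm and wall thickness 13 mm (the base is also 13 mm thick). The base covers the whole footprint; the four walls stand on the base, with the y-facing walls full-width and the x-facing walls fitting between their inner faces.

C is a rectangular picture frame lying in the x–z plane (depth along y). The opening is 229 mm wide (x) by 593 mm tall (z), surrounded by a border 26 mm wide on all four sides. The frame is 17 mm deep and is made of two full-height vertical stiles with two horizontal rails fitted between them.

The open box is on the floor beside the table on its −x side. The picture frame is on top of the table.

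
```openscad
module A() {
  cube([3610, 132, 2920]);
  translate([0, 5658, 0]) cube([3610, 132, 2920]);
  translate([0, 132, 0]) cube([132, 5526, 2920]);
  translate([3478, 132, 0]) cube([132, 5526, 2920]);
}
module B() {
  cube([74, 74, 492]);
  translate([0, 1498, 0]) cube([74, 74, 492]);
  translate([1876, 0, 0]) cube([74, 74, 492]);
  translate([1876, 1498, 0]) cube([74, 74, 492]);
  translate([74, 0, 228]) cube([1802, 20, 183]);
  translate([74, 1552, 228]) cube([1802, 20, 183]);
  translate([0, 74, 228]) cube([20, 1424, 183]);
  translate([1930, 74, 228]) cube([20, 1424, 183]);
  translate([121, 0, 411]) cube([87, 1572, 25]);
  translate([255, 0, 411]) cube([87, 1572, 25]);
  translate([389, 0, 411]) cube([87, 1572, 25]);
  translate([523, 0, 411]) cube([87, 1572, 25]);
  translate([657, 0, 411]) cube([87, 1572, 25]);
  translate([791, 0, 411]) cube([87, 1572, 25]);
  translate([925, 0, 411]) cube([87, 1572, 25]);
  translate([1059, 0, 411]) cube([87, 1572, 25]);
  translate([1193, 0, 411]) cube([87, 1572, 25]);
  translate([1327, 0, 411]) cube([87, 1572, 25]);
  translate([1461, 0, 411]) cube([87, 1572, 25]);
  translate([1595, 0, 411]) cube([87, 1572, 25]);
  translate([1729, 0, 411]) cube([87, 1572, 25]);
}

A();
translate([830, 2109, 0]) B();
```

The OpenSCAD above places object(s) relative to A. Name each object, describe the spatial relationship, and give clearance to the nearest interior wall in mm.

A is a house frame. B is a bed frame. The bed frame sits inside the house frame, centred. The clearance to the nearest interior wall is 698 mm.

Clearances: x = 698, y = 1977; minimum 698 mm.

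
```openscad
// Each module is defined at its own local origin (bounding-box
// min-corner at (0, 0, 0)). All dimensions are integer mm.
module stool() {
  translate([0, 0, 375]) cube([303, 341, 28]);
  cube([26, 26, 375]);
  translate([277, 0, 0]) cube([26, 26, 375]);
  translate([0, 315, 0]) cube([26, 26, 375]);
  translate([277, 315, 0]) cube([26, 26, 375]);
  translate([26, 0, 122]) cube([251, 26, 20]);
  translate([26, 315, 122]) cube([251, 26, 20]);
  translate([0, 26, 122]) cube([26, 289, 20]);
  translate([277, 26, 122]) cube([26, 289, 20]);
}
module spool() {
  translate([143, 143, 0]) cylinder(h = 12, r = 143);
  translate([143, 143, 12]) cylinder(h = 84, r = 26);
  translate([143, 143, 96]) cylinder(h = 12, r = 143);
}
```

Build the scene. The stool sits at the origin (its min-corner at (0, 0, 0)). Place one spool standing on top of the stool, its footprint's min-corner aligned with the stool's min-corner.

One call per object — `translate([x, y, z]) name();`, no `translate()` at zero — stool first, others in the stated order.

stool();
translate([0, 0, 403]) spool();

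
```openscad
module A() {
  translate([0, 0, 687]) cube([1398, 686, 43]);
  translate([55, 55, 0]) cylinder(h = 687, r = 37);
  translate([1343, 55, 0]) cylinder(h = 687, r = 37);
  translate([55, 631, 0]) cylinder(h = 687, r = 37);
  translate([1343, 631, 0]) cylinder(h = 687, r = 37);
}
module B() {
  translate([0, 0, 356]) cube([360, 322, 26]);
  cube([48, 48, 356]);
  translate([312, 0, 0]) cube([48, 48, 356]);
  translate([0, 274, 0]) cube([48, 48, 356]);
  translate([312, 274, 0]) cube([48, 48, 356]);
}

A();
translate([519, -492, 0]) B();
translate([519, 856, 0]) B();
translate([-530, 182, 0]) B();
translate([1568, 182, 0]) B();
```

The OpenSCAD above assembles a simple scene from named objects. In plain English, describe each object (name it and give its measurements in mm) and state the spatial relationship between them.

A is a rectangular dining table. The top is 1398×686×43 mm with its upper surface at z = 730 mm. It stands on four round legs of 74 mm diameter, each leg's bounding box inset 18 mm from the nearest pair of top edges, running from the floor to the underside of the top.

B is a four-legged stool. The seat is a 360×322×26 mm slab whose top surface is at z = 382 mm; four square legs, each 48×48 mm in cross-section, run from the floor (z = 0) to the underside of the seat, each flush with a corner of the seat.

Four stools sit around the table at the −y, +y, −x, +x sides.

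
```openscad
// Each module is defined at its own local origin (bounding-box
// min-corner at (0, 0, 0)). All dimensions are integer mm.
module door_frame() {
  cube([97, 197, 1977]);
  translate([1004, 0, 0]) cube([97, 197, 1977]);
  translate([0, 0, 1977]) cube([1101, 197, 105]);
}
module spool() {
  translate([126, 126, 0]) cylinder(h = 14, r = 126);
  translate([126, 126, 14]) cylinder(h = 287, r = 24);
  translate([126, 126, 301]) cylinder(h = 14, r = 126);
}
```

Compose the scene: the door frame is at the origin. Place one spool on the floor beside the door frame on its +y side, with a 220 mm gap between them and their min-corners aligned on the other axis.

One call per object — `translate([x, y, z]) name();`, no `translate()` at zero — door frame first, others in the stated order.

door_frame();
translate([0, 417, 0]) spool();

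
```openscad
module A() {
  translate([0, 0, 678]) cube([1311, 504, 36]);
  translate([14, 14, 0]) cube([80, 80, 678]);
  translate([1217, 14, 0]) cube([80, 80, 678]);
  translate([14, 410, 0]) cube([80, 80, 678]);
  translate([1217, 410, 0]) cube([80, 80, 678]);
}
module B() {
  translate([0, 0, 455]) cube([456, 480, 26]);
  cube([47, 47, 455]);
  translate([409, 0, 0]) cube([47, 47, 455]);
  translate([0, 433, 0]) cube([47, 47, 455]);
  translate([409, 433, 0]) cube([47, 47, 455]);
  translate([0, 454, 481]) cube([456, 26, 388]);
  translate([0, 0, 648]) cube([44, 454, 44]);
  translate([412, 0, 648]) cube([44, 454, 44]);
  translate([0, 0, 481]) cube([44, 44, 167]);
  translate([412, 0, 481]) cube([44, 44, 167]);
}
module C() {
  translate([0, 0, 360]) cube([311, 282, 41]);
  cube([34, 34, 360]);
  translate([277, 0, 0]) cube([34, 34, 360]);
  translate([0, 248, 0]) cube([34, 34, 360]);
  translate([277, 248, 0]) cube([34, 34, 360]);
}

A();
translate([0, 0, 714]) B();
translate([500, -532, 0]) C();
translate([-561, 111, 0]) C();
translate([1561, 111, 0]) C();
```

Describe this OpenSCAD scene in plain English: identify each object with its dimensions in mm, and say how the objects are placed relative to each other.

A is a table: top 1311 mm (x) × 504 mm (y), 36 mm thick, upper face at z = 714 mm, on four 80×80 mm square legs, each inset 14 mm from the nearest pair of top edges, running from z = 0 to the bottom of the top.

B is a chair. The seat is a 456×480×26 mm slab with its top at z = 481 mm, on four 47×47 mm corner legs (flush with the seat edges, standing on z = 0). A flat backrest 26 mm thick, 388 mm tall, spans the full seat width and rises from the seat top along its +y edge, rear face flush with the rear of the seat. Two armrests of 44×44 mm section run along each side from the seat's front edge to the front of the backrest, top faces 211 mm above the seat top and outer faces flush with the seat's x-edges; a 44×44 mm post under the front of each armrest stands on the seat at the front corner.

C is a simple wooden stool: a rectangular seat 311 mm (x) by 282 mm (y), 41 mm thick, top face at z = 401 mm, on four square legs, each 34×34 mm in cross-section. The legs rest on z = 0, each flush with a corner of the seat.

The chair is on top of the table. Three stools sit around the table at the −y, −x, +x sides.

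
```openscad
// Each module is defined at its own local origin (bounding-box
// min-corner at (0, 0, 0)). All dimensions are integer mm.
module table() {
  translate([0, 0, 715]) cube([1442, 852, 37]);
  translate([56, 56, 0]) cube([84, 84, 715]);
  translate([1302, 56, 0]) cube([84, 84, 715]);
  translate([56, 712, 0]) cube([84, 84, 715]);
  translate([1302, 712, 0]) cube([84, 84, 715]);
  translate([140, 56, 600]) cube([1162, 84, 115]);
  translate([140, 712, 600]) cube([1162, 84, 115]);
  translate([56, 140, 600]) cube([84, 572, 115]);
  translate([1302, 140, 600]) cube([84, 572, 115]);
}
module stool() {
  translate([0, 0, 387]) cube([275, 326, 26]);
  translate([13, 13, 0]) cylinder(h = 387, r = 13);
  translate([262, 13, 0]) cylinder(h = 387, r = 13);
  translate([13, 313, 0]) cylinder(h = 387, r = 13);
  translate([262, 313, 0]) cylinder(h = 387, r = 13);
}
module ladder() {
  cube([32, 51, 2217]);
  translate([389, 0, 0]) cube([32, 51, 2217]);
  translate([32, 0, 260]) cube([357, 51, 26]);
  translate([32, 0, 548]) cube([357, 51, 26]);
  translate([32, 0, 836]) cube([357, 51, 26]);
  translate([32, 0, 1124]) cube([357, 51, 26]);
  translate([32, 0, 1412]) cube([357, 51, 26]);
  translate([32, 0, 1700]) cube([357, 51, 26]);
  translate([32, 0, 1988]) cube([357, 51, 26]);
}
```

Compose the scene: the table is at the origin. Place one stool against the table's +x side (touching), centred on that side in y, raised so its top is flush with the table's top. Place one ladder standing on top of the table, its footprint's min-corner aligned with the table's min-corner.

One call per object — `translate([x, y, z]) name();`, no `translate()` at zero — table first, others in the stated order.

table();
translate([1442, 263, 339]) stool();
translate([0, 0, 752]) ladder();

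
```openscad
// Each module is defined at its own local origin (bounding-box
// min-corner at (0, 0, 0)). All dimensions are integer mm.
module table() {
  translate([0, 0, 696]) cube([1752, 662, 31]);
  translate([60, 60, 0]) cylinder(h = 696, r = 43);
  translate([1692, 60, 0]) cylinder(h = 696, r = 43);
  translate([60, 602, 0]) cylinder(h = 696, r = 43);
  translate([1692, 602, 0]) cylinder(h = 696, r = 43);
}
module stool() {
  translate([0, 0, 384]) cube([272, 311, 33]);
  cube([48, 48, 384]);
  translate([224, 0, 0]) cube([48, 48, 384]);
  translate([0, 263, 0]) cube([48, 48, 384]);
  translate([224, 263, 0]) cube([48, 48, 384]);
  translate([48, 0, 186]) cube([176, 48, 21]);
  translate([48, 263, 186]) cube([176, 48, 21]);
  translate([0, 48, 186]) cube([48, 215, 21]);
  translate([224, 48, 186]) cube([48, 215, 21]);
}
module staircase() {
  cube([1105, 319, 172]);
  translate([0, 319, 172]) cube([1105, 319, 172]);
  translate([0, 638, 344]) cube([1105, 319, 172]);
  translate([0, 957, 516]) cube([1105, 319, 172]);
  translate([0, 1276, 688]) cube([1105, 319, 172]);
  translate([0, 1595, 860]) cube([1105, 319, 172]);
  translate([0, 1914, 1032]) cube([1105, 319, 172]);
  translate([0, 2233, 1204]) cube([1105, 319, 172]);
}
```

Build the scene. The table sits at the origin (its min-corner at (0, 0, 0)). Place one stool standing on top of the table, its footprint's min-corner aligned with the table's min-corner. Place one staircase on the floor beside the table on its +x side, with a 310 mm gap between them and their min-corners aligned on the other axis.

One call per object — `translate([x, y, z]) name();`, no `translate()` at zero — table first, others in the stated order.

table();
translate([0, 0, 727]) stool();
translate([2062, 0, 0]) staircase();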